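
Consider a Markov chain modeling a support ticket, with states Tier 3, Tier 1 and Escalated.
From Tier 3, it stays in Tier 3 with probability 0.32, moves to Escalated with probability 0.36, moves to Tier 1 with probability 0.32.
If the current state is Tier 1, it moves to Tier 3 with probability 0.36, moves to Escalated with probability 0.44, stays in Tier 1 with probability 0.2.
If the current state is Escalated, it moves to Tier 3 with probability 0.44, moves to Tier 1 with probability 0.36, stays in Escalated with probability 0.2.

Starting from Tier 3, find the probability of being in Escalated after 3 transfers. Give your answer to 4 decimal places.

0.3312

Propagate the distribution vector 3 transfers from Tier 3.
After 0 transfers: (1.0000, 0.0000, 0.0000)
After 1 transfer: (0.3200, 0.3200, 0.3600)
After 2 transfers: (0.3760, 0.2960, 0.3280)
After 3 transfers: (0.3712, 0.2976, 0.3312)
P(in Escalated after 3 transfers) = 0.3312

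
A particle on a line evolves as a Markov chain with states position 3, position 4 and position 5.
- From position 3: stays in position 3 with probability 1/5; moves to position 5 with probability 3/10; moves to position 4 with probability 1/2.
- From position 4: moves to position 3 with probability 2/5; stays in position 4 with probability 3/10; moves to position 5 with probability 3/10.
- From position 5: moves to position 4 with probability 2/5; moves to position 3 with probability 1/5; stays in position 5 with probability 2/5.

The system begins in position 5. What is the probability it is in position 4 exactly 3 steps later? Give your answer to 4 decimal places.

0.3900

Propagate the distribution vector 3 steps from position 5.
After 0 steps: (0.0000, 0.0000, 1.0000)
After 1 step: (0.2000, 0.4000, 0.4000)
After 2 steps: (0.2800, 0.3800, 0.3400)
After 3 steps: (0.2760, 0.3900, 0.3340)
P(in position 4 after 3 steps) = 0.3900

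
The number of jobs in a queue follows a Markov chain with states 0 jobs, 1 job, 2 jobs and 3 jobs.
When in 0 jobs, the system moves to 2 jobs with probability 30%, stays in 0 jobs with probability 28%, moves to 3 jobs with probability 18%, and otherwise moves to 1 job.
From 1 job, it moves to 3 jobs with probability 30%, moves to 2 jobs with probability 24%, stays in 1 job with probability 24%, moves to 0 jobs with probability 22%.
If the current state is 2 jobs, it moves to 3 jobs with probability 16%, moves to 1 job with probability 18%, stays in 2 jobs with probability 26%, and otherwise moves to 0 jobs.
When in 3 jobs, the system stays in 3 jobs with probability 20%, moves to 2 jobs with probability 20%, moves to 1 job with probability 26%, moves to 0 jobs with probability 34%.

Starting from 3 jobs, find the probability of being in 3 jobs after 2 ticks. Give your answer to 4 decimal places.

Propagate the distribution vector 2 ticks from 3 jobs.
After 0 ticks: (0.0000, 0.0000, 0.0000, 1.0000)
After 1 tick: (0.3400, 0.2600, 0.2000, 0.2000)
After 2 ticks: (0.3004, 0.2320, 0.2564, 0.2112)
P(in 3 jobs after 2 ticks) = 0.2112

0.2112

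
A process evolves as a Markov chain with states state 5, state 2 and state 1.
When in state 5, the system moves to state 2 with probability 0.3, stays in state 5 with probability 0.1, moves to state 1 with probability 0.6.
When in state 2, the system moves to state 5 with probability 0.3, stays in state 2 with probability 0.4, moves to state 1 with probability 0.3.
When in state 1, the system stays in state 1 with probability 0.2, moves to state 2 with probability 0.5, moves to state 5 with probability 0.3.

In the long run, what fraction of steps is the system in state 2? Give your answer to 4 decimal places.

Let the stationary distribution be π with π = πP and π_1 + π_2 + π_3 = 1.
π_1 = 0.1·π_1 + 0.3·π_2 + 0.3·π_3
π_2 = 0.3·π_1 + 0.4·π_2 + 0.5·π_3
Solving with the normalization constraint gives π = (0.2500, 0.4091, 0.3409).
So the stationary probability of state 2 is 0.4091.

0.4091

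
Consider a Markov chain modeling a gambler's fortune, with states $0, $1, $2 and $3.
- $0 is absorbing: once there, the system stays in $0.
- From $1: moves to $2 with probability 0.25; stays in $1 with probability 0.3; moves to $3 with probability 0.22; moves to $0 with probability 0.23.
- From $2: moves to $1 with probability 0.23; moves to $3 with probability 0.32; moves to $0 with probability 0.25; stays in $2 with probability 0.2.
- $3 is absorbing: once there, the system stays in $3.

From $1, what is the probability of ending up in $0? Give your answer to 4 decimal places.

Let h(s) be the probability of absorption at $0 starting from transient state s. Then h($0) = 1 and h($3) = 0. By first-step analysis:
h($1) = 0.23·1 + 0.3·h($1) + 0.25·h($2) + 0.22·0
h($2) = 0.25·1 + 0.23·h($1) + 0.2·h($2) + 0.32·0
Solving: h($1) = 0.4905, h($2) = 0.4535.
Starting from $1, the probability is 0.4905.

0.4905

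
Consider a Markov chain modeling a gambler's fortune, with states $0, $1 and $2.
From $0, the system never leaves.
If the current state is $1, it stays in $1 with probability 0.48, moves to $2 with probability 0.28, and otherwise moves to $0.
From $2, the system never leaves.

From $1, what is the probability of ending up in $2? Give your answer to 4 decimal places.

Let h(s) be the probability of absorption at $2 starting from transient state s. Then h($2) = 1 and h($0) = 0. By first-step analysis:
h($1) = 0.24·0 + 0.48·h($1) + 0.28·1
Solving: h($1) = 0.5385.
Starting from $1, the probability is 0.5385.

0.5385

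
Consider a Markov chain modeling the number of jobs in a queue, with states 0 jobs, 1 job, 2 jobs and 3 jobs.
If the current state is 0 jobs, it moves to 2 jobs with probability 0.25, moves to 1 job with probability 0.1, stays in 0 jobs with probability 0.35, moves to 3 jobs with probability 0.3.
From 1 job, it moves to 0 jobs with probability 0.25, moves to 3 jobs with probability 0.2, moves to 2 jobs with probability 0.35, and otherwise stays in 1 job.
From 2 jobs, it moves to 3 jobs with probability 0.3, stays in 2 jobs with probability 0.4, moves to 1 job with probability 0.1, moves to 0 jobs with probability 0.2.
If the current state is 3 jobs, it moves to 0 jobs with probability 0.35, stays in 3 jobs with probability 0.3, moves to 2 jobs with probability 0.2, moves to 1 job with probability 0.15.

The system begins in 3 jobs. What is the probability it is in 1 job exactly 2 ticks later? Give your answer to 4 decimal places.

0.1300

Propagate the distribution vector 2 ticks from 3 jobs.
After 0 ticks: (0.0000, 0.0000, 0.0000, 1.0000)
After 1 tick: (0.3500, 0.1500, 0.2000, 0.3000)
After 2 ticks: (0.3050, 0.1300, 0.2800, 0.2850)
P(in 1 job after 2 ticks) = 0.1300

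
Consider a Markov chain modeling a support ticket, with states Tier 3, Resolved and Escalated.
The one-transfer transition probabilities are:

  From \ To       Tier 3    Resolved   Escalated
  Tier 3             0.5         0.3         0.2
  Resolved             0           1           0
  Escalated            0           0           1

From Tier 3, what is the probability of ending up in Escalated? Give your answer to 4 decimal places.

Let h(s) be the probability of absorption at Escalated starting from transient state s. Then h(Escalated) = 1 and h(Resolved) = 0. By first-step analysis:
h(Tier 3) = 0.5·h(Tier 3) + 0.3·0 + 0.2·1
Solving: h(Tier 3) = 0.4000.
Starting from Tier 3, the probability is 0.4000.

0.4000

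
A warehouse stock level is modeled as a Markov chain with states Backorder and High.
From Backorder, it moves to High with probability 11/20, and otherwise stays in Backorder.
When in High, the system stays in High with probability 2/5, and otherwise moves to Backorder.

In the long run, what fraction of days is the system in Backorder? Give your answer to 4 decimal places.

Let the stationary distribution be π with π = πP and π_1 + π_2 = 1.
π_1 = 0.45·π_1 + 0.6·π_2
Solving with the normalization constraint gives π = (0.5217, 0.4783).
So the stationary probability of Backorder is 0.5217.

0.5217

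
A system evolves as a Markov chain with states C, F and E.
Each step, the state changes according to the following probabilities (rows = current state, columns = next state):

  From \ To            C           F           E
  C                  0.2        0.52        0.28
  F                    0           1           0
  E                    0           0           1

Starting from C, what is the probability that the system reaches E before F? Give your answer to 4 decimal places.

Let h(s) be the probability of absorption at E starting from transient state s. Then h(E) = 1 and h(F) = 0. By first-step analysis:
h(C) = 0.2·h(C) + 0.52·0 + 0.28·1
Solving: h(C) = 0.3500.
Starting from C, the probability is 0.3500.

0.3500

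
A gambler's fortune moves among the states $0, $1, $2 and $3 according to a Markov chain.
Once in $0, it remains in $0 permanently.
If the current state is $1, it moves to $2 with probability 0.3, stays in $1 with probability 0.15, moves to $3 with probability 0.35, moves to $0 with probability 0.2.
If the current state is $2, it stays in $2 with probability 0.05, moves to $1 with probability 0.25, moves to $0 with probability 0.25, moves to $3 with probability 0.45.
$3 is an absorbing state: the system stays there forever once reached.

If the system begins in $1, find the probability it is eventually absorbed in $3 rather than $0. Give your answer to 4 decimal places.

0.6382

Let h(s) be the probability of absorption at $3 starting from transient state s. Then h($3) = 1 and h($0) = 0. By first-step analysis:
h($1) = 0.2·0 + 0.15·h($1) + 0.3·h($2) + 0.35·1
h($2) = 0.25·0 + 0.25·h($1) + 0.05·h($2) + 0.45·1
Solving: h($1) = 0.6382, h($2) = 0.6416.
Starting from $1, the probability is 0.6382.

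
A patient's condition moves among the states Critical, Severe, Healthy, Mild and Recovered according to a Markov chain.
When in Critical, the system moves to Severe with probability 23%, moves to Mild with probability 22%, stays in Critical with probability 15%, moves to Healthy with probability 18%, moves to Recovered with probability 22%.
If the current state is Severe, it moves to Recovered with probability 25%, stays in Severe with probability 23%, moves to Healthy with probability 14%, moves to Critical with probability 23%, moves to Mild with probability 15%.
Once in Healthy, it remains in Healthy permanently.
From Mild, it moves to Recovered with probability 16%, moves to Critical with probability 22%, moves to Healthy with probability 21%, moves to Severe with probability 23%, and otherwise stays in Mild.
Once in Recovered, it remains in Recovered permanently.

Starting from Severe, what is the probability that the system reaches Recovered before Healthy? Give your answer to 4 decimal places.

Let h(s) be the probability of absorption at Recovered starting from transient state s. Then h(Recovered) = 1 and h(Healthy) = 0. By first-step analysis:
h(Critical) = 0.15·h(Critical) + 0.23·h(Severe) + 0.18·0 + 0.22·h(Mild) + 0.22·1
h(Severe) = 0.23·h(Critical) + 0.23·h(Severe) + 0.14·0 + 0.15·h(Mild) + 0.25·1
h(Mild) = 0.22·h(Critical) + 0.23·h(Severe) + 0.21·0 + 0.18·h(Mild) + 0.16·1
Solving: h(Critical) = 0.5491, h(Severe) = 0.5875, h(Mild) = 0.5072.
Starting from Severe, the probability is 0.5875.

0.5875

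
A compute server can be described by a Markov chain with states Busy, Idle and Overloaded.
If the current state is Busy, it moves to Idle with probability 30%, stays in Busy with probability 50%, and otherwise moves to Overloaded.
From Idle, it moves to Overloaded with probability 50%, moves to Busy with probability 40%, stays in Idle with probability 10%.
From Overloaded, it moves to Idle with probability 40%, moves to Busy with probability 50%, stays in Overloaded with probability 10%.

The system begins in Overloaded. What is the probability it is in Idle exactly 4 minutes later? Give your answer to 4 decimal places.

Propagate the distribution vector 4 minutes from Overloaded.
After 0 minutes: (0.0000, 0.0000, 1.0000)
After 1 minute: (0.5000, 0.4000, 0.1000)
After 2 minutes: (0.4600, 0.2300, 0.3100)
After 3 minutes: (0.4770, 0.2850, 0.2380)
After 4 minutes: (0.4715, 0.2668, 0.2617)
P(in Idle after 4 minutes) = 0.2668

0.2668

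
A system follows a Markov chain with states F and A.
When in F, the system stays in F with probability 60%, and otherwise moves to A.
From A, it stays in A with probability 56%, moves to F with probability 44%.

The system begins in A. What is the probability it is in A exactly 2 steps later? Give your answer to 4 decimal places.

Sum over the intermediate state after 1 step:
P = P(A→F)·P(F→A) + P(A→A)·P(A→A)
  = 0.44×0.4 + 0.56×0.56
  = 0.1760 + 0.3136 = 0.4896

0.4896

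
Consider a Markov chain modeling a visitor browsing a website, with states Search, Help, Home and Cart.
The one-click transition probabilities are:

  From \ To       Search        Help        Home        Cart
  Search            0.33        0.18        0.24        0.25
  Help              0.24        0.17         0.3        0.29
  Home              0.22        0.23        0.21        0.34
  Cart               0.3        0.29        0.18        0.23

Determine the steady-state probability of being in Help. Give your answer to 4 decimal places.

0.2194

Let the stationary distribution be π with π = πP and π_1 + π_2 + π_3 + π_4 = 1.
π_1 = 0.33·π_1 + 0.24·π_2 + 0.22·π_3 + 0.3·π_4
π_2 = 0.18·π_1 + 0.17·π_2 + 0.23·π_3 + 0.29·π_4
π_3 = 0.24·π_1 + 0.3·π_2 + 0.21·π_3 + 0.18·π_4
Solving with the normalization constraint gives π = (0.2767, 0.2194, 0.2298, 0.2740).
So the stationary probability of Help is 0.2194.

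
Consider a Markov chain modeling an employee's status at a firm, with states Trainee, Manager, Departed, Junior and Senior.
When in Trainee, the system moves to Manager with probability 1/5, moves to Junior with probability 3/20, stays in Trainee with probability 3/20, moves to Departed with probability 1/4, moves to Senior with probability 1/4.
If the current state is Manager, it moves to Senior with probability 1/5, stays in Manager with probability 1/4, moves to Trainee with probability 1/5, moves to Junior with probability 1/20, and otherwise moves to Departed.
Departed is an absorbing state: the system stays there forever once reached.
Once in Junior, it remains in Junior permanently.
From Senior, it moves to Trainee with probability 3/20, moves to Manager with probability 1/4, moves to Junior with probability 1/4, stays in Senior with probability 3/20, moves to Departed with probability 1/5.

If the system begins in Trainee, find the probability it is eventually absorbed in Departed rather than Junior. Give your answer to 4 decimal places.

Let h(s) be the probability of absorption at Departed starting from transient state s. Then h(Departed) = 1 and h(Junior) = 0. By first-step analysis:
h(Trainee) = 0.15·h(Trainee) + 0.2·h(Manager) + 0.25·1 + 0.15·0 + 0.25·h(Senior)
h(Manager) = 0.2·h(Trainee) + 0.25·h(Manager) + 0.3·1 + 0.05·0 + 0.2·h(Senior)
h(Senior) = 0.15·h(Trainee) + 0.25·h(Manager) + 0.2·1 + 0.25·0 + 0.15·h(Senior)
Solving: h(Trainee) = 0.6260, h(Manager) = 0.7152, h(Senior) = 0.5561.
Starting from Trainee, the probability is 0.6260.

0.6260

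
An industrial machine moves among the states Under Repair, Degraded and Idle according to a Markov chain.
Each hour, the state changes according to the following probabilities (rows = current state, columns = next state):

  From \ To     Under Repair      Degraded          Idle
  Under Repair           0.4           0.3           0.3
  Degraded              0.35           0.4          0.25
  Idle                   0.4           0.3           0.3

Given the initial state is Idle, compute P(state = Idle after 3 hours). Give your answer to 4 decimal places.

Propagate the distribution vector 3 hours from Idle.
After 0 hours: (0.0000, 0.0000, 1.0000)
After 1 hour: (0.4000, 0.3000, 0.3000)
After 2 hours: (0.3850, 0.3300, 0.2850)
After 3 hours: (0.3835, 0.3330, 0.2835)
P(in Idle after 3 hours) = 0.2835

0.2835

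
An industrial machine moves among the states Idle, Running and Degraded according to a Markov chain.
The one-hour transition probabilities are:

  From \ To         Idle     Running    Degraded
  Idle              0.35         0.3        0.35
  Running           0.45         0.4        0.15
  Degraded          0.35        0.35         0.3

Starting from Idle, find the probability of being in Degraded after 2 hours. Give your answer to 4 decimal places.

0.2725

Sum over the intermediate state after 1 hour:
P = P(Idle→Idle)·P(Idle→Degraded) + P(Idle→Running)·P(Running→Degraded) + P(Idle→Degraded)·P(Degraded→Degraded)
  = 0.35×0.35 + 0.3×0.15 + 0.35×0.3
  = 0.1225 + 0.0450 + 0.1050 = 0.2725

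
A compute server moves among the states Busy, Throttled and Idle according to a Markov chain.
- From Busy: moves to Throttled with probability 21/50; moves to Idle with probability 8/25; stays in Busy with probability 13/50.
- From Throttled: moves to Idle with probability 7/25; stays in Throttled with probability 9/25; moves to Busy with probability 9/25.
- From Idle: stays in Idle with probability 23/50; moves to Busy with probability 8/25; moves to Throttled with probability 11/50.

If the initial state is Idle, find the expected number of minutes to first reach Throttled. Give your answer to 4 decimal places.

Let t(s) be the expected number of minutes to first reach Throttled from state s, with t(Throttled) = 0. Conditioning on the first minute:
t(Busy) = 1 + 0.26·t(Busy) + 0.32·t(Idle)
t(Idle) = 1 + 0.32·t(Busy) + 0.46·t(Idle)
Solving: t(Busy) = 2.8937, t(Idle) = 3.5666.
Expected minutes from Idle to Throttled: 3.5666.

3.5666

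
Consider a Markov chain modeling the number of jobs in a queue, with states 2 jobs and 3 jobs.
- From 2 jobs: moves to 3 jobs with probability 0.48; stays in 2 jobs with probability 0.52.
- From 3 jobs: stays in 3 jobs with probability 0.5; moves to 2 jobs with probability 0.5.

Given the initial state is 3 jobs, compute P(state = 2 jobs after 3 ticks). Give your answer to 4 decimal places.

0.5102

Propagate the distribution vector 3 ticks from 3 jobs.
After 0 ticks: (0.0000, 1.0000)
After 1 tick: (0.5000, 0.5000)
After 2 ticks: (0.5100, 0.4900)
After 3 ticks: (0.5102, 0.4898)
P(in 2 jobs after 3 ticks) = 0.5102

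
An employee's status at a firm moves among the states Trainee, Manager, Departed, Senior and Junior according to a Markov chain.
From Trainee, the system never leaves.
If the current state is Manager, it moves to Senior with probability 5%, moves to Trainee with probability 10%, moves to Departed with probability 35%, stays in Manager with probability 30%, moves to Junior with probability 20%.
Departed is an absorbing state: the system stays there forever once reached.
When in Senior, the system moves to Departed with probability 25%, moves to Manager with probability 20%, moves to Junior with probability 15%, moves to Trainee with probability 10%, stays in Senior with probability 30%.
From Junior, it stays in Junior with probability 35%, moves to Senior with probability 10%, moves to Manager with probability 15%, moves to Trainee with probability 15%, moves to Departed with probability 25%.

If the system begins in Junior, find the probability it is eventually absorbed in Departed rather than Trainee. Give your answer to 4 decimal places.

Let h(s) be the probability of absorption at Departed starting from transient state s. Then h(Departed) = 1 and h(Trainee) = 0. By first-step analysis:
h(Manager) = 0.1·0 + 0.3·h(Manager) + 0.35·1 + 0.05·h(Senior) + 0.2·h(Junior)
h(Senior) = 0.1·0 + 0.2·h(Manager) + 0.25·1 + 0.3·h(Senior) + 0.15·h(Junior)
h(Junior) = 0.15·0 + 0.15·h(Manager) + 0.25·1 + 0.1·h(Senior) + 0.35·h(Junior)
Solving: h(Manager) = 0.7408, h(Senior) = 0.7113, h(Junior) = 0.6650.
Starting from Junior, the probability is 0.6650.

0.6650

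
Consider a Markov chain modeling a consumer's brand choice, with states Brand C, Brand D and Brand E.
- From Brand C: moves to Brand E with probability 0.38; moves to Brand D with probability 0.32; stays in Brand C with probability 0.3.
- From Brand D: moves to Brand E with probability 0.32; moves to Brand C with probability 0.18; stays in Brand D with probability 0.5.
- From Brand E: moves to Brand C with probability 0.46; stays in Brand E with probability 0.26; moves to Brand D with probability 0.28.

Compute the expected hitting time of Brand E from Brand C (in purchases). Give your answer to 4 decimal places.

2.8044

Let t(s) be the expected number of purchases to first reach Brand E from state s, with t(Brand E) = 0. Conditioning on the first purchase:
t(Brand C) = 1 + 0.3·t(Brand C) + 0.32·t(Brand D)
t(Brand D) = 1 + 0.18·t(Brand C) + 0.5·t(Brand D)
Solving: t(Brand C) = 2.8044, t(Brand D) = 3.0096.
Expected purchases from Brand C to Brand E: 2.8044.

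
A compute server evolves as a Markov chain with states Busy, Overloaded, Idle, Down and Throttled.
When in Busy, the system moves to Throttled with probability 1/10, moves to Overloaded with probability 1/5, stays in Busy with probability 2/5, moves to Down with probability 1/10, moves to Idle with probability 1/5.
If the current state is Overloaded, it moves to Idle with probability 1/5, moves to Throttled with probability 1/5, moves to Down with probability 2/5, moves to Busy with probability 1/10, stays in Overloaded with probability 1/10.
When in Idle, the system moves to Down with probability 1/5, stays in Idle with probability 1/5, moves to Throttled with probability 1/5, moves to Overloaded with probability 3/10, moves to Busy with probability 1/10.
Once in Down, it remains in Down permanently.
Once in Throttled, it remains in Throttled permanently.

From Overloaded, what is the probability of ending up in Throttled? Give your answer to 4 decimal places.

0.3693

Let h(s) be the probability of absorption at Throttled starting from transient state s. Then h(Throttled) = 1 and h(Down) = 0. By first-step analysis:
h(Busy) = 0.4·h(Busy) + 0.2·h(Overloaded) + 0.2·h(Idle) + 0.1·0 + 0.1·1
h(Overloaded) = 0.1·h(Busy) + 0.1·h(Overloaded) + 0.2·h(Idle) + 0.4·0 + 0.2·1
h(Idle) = 0.1·h(Busy) + 0.3·h(Overloaded) + 0.2·h(Idle) + 0.2·0 + 0.2·1
Solving: h(Busy) = 0.4375, h(Overloaded) = 0.3693, h(Idle) = 0.4432.
Starting from Overloaded, the probability is 0.3693.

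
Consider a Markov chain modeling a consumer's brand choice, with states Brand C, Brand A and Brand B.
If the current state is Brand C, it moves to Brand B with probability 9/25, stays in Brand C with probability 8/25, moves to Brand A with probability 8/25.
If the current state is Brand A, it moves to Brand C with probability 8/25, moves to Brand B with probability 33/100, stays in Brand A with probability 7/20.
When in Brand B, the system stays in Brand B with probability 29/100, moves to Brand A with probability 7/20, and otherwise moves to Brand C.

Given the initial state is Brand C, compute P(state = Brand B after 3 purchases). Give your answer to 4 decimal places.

0.3270

Propagate the distribution vector 3 purchases from Brand C.
After 0 purchases: (1.0000, 0.0000, 0.0000)
After 1 purchase: (0.3200, 0.3200, 0.3600)
After 2 purchases: (0.3344, 0.3404, 0.3252)
After 3 purchases: (0.3330, 0.3400, 0.3270)
P(in Brand B after 3 purchases) = 0.3270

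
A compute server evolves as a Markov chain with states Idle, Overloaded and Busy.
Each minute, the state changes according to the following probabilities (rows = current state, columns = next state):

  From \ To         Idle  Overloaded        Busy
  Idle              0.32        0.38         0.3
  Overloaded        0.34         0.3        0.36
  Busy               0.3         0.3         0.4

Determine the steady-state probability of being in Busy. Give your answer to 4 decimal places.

0.3550

Let the stationary distribution be π with π = πP and π_1 + π_2 + π_3 = 1.
π_1 = 0.32·π_1 + 0.34·π_2 + 0.3·π_3
π_2 = 0.38·π_1 + 0.3·π_2 + 0.3·π_3
Solving with the normalization constraint gives π = (0.3194, 0.3256, 0.3550).
So the stationary probability of Busy is 0.3550.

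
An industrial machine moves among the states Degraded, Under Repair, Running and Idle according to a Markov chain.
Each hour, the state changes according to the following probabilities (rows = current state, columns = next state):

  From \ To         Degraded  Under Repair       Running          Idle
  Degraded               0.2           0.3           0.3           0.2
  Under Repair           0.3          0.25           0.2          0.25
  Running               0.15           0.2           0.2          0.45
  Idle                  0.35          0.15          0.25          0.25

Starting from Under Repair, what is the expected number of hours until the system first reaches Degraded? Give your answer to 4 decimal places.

3.5405

Let t(s) be the expected number of hours to first reach Degraded from state s, with t(Degraded) = 0. Conditioning on the first hour:
t(Under Repair) = 1 + 0.25·t(Under Repair) + 0.2·t(Running) + 0.25·t(Idle)
t(Running) = 1 + 0.2·t(Under Repair) + 0.2·t(Running) + 0.45·t(Idle)
t(Idle) = 1 + 0.15·t(Under Repair) + 0.25·t(Running) + 0.25·t(Idle)
Solving: t(Under Repair) = 3.5405, t(Running) = 4.0411, t(Idle) = 3.3885.
Expected hours from Under Repair to Degraded: 3.5405.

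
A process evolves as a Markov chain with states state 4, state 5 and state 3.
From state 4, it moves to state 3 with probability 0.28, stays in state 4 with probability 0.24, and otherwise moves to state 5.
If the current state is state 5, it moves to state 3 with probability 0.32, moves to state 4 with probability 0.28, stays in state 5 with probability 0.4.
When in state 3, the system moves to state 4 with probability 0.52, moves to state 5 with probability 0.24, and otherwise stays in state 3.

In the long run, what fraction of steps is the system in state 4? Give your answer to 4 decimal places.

Let the stationary distribution be π with π = πP and π_1 + π_2 + π_3 = 1.
π_1 = 0.24·π_1 + 0.28·π_2 + 0.52·π_3
π_2 = 0.48·π_1 + 0.4·π_2 + 0.24·π_3
Solving with the normalization constraint gives π = (0.3347, 0.3814, 0.2839).
So the stationary probability of state 4 is 0.3347.

0.3347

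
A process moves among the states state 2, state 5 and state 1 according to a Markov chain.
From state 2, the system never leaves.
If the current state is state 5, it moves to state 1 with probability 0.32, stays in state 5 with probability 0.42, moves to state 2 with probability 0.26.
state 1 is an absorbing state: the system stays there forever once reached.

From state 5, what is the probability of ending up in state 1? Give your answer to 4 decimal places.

Let h(s) be the probability of absorption at state 1 starting from transient state s. Then h(state 1) = 1 and h(state 2) = 0. By first-step analysis:
h(state 5) = 0.26·0 + 0.42·h(state 5) + 0.32·1
Solving: h(state 5) = 0.5517.
Starting from state 5, the probability is 0.5517.

0.5517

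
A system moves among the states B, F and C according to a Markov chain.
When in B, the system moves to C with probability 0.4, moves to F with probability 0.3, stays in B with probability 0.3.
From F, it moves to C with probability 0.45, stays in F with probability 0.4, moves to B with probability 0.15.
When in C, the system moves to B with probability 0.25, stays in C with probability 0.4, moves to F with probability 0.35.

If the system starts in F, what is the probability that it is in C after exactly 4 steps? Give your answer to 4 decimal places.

Propagate the distribution vector 4 steps from F.
After 0 steps: (0.0000, 1.0000, 0.0000)
After 1 step: (0.1500, 0.4000, 0.4500)
After 2 steps: (0.2175, 0.3625, 0.4200)
After 3 steps: (0.2246, 0.3573, 0.4181)
After 4 steps: (0.2255, 0.3566, 0.4179)
P(in C after 4 steps) = 0.4179

0.4179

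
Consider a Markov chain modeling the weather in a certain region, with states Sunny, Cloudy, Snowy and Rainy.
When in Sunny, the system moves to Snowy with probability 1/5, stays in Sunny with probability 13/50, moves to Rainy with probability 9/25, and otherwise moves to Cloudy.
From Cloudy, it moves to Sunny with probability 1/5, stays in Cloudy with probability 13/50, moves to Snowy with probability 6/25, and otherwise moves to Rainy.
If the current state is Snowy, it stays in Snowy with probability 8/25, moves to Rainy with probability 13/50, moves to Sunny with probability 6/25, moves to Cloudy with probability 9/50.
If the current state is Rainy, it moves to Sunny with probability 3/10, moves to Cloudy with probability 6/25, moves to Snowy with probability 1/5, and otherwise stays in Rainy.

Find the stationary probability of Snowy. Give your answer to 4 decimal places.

0.2370

Let the stationary distribution be π with π = πP and π_1 + π_2 + π_3 + π_4 = 1.
π_1 = 0.26·π_1 + 0.2·π_2 + 0.24·π_3 + 0.3·π_4
π_2 = 0.18·π_1 + 0.26·π_2 + 0.18·π_3 + 0.24·π_4
π_3 = 0.2·π_1 + 0.24·π_2 + 0.32·π_3 + 0.2·π_4
Solving with the normalization constraint gives π = (0.2541, 0.2148, 0.2370, 0.2940).
So the stationary probability of Snowy is 0.2370.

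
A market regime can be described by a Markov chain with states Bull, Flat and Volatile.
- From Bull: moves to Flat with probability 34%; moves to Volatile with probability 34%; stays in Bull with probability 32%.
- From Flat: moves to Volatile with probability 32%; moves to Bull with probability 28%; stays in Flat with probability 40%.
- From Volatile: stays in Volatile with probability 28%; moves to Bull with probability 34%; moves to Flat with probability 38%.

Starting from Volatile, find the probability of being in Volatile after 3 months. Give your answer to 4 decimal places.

0.3136

Propagate the distribution vector 3 months from Volatile.
After 0 months: (0.0000, 0.0000, 1.0000)
After 1 month: (0.3400, 0.3800, 0.2800)
After 2 months: (0.3104, 0.3740, 0.3156)
After 3 months: (0.3114, 0.3751, 0.3136)
P(in Volatile after 3 months) = 0.3136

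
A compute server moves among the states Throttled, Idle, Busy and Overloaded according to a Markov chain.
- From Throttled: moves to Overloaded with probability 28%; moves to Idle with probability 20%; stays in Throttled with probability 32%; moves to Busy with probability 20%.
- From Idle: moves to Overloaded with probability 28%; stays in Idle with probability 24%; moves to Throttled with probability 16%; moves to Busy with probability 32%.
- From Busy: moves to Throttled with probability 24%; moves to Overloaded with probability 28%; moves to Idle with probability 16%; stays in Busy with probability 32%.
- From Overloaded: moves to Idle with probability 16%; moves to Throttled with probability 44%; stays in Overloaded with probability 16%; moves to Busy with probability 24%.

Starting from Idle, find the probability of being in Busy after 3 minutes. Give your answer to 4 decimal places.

0.2655

Propagate the distribution vector 3 minutes from Idle.
After 0 minutes: (0.0000, 1.0000, 0.0000, 0.0000)
After 1 minute: (0.1600, 0.2400, 0.3200, 0.2800)
After 2 minutes: (0.2896, 0.1856, 0.2784, 0.2464)
After 3 minutes: (0.2976, 0.1864, 0.2655, 0.2504)
P(in Busy after 3 minutes) = 0.2655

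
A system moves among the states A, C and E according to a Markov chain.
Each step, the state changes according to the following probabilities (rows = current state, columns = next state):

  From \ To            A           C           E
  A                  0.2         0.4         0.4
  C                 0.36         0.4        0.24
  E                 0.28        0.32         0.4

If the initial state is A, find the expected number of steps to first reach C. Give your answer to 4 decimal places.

Let t(s) be the expected number of steps to first reach C from state s, with t(C) = 0. Conditioning on the first step:
t(A) = 1 + 0.2·t(A) + 0.4·t(E)
t(E) = 1 + 0.28·t(A) + 0.4·t(E)
Solving: t(A) = 2.7174, t(E) = 2.9348.
Expected steps from A to C: 2.7174.

2.7174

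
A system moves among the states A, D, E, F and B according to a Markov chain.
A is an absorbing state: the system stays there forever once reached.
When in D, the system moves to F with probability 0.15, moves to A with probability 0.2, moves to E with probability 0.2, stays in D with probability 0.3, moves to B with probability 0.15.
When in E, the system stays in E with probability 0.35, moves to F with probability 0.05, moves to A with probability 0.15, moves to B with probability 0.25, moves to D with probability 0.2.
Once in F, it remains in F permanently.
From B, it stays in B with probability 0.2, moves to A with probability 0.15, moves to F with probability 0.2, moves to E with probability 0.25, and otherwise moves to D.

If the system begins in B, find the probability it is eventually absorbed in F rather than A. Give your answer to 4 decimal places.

0.4806

Let h(s) be the probability of absorption at F starting from transient state s. Then h(F) = 1 and h(A) = 0. By first-step analysis:
h(D) = 0.2·0 + 0.3·h(D) + 0.2·h(E) + 0.15·1 + 0.15·h(B)
h(E) = 0.15·0 + 0.2·h(D) + 0.35·h(E) + 0.05·1 + 0.25·h(B)
h(B) = 0.15·0 + 0.2·h(D) + 0.25·h(E) + 0.2·1 + 0.2·h(B)
Solving: h(D) = 0.4299, h(E) = 0.3940, h(B) = 0.4806.
Starting from B, the probability is 0.4806.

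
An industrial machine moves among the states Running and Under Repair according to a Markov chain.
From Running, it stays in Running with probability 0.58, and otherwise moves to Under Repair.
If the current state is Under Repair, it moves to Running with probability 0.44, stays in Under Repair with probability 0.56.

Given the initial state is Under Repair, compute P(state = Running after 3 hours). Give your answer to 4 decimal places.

0.5102

Propagate the distribution vector 3 hours from Under Repair.
After 0 hours: (0.0000, 1.0000)
After 1 hour: (0.4400, 0.5600)
After 2 hours: (0.5016, 0.4984)
After 3 hours: (0.5102, 0.4898)
P(in Running after 3 hours) = 0.5102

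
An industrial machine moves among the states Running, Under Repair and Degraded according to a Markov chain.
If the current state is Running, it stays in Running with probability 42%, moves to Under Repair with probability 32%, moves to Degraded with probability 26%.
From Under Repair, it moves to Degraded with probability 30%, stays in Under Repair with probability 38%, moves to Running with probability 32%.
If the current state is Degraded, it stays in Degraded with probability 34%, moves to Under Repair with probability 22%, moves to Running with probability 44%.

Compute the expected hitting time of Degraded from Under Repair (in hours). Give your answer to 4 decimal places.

Let t(s) be the expected number of hours to first reach Degraded from state s, with t(Degraded) = 0. Conditioning on the first hour:
t(Running) = 1 + 0.42·t(Running) + 0.32·t(Under Repair)
t(Under Repair) = 1 + 0.32·t(Running) + 0.38·t(Under Repair)
Solving: t(Running) = 3.6547, t(Under Repair) = 3.4992.
Expected hours from Under Repair to Degraded: 3.4992.

3.4992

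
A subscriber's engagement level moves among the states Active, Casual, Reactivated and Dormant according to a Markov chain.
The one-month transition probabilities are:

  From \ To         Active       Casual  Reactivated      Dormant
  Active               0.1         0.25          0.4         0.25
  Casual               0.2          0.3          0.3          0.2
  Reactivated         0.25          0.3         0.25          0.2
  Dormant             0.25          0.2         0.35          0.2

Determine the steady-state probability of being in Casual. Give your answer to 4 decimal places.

Let the stationary distribution be π with π = πP and π_1 + π_2 + π_3 + π_4 = 1.
π_1 = 0.1·π_1 + 0.2·π_2 + 0.25·π_3 + 0.25·π_4
π_2 = 0.25·π_1 + 0.3·π_2 + 0.3·π_3 + 0.2·π_4
π_3 = 0.4·π_1 + 0.3·π_2 + 0.25·π_3 + 0.35·π_4
Solving with the normalization constraint gives π = (0.2057, 0.2687, 0.3153, 0.2103).
So the stationary probability of Casual is 0.2687.

0.2687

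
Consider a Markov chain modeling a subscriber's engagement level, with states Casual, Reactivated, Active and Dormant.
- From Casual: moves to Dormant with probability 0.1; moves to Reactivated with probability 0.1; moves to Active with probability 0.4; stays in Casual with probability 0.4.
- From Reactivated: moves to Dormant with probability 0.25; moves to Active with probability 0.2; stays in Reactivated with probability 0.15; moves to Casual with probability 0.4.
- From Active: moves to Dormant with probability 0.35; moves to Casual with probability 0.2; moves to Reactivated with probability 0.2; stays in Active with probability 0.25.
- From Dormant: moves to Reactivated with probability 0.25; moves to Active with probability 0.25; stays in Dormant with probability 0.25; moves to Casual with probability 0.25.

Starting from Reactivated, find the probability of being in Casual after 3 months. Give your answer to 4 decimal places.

Propagate the distribution vector 3 months from Reactivated.
After 0 months: (0.0000, 1.0000, 0.0000, 0.0000)
After 1 month: (0.4000, 0.1500, 0.2000, 0.2500)
After 2 months: (0.3225, 0.1650, 0.3025, 0.2100)
After 3 months: (0.3080, 0.1700, 0.2901, 0.2319)
P(in Casual after 3 months) = 0.3080

0.3080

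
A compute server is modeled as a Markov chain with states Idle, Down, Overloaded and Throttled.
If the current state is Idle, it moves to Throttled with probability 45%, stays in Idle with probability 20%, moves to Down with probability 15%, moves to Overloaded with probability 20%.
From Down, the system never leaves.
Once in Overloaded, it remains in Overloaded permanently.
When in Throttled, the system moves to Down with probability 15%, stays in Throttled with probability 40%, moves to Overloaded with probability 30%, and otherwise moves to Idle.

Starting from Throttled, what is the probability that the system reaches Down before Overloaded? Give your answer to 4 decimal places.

0.3455

Let h(s) be the probability of absorption at Down starting from transient state s. Then h(Down) = 1 and h(Overloaded) = 0. By first-step analysis:
h(Idle) = 0.2·h(Idle) + 0.15·1 + 0.2·0 + 0.45·h(Throttled)
h(Throttled) = 0.15·h(Idle) + 0.15·1 + 0.3·0 + 0.4·h(Throttled)
Solving: h(Idle) = 0.3818, h(Throttled) = 0.3455.
Starting from Throttled, the probability is 0.3455.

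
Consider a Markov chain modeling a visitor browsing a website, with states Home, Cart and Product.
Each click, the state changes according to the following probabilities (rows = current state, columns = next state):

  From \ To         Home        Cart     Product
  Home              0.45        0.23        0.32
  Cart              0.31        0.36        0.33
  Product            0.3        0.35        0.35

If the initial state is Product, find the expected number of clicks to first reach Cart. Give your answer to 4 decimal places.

3.2505

Let t(s) be the expected number of clicks to first reach Cart from state s, with t(Cart) = 0. Conditioning on the first click:
t(Home) = 1 + 0.45·t(Home) + 0.32·t(Product)
t(Product) = 1 + 0.3·t(Home) + 0.35·t(Product)
Solving: t(Home) = 3.7094, t(Product) = 3.2505.
Expected clicks from Product to Cart: 3.2505.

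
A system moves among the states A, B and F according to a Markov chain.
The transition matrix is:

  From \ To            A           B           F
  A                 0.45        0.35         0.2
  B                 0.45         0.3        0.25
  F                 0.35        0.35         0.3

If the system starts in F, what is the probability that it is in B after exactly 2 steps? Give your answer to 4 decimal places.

0.3325

Sum over the intermediate state after 1 step:
P = P(F→A)·P(A→B) + P(F→B)·P(B→B) + P(F→F)·P(F→B)
  = 0.35×0.35 + 0.35×0.3 + 0.3×0.35
  = 0.1225 + 0.1050 + 0.1050 = 0.3325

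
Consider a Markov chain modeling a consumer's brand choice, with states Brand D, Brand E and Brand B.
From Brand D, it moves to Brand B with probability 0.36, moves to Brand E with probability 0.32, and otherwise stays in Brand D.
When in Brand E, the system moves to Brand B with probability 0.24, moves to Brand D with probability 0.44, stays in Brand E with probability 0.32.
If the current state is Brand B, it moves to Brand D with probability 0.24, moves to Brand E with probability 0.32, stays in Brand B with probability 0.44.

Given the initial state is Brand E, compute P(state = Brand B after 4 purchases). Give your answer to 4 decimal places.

Propagate the distribution vector 4 purchases from Brand E.
After 0 purchases: (0.0000, 1.0000, 0.0000)
After 1 purchase: (0.4400, 0.3200, 0.2400)
After 2 purchases: (0.3392, 0.3200, 0.3408)
After 3 purchases: (0.3311, 0.3200, 0.3489)
After 4 purchases: (0.3305, 0.3200, 0.3495)
P(in Brand B after 4 purchases) = 0.3495

0.3495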